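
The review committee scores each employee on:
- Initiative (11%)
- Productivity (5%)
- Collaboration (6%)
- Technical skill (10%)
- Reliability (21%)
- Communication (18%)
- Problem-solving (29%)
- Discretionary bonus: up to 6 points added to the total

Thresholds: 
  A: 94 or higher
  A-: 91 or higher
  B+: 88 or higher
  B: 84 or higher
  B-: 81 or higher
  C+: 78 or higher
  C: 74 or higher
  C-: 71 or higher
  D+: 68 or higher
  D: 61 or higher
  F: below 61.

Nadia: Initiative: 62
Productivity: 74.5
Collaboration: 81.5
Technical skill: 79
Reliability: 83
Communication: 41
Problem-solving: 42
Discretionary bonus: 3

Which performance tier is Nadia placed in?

Weighted total:
  Initiative 62 × 0.11 = 6.82
  Productivity 74.5 × 0.05 = 3.725
  Collaboration 81.5 × 0.06 = 4.89
  Technical skill 79 × 0.1 = 7.9
  Reliability 83 × 0.21 = 17.43
  Communication 41 × 0.18 = 7.38
  Problem-solving 42 × 0.29 = 12.18
Sum = 60.325
Discretionary bonus: 60.325 + 3 = 63.325
63.325 is ≥ 61 and < 68 → D

D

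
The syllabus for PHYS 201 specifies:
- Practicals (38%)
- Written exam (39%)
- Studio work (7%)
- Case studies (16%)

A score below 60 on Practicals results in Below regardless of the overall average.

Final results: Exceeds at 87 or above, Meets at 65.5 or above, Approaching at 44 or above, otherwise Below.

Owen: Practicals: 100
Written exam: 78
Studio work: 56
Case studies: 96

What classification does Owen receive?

Exceeds

Practicals score 100 ≥ 60: minimum met.
Weighted total:
  Practicals 100 × 0.38 = 38
  Written exam 78 × 0.39 = 30.42
  Studio work 56 × 0.07 = 3.92
  Case studies 96 × 0.16 = 15.36
Sum = 87.7
87.7 ≥ 87 → Exceeds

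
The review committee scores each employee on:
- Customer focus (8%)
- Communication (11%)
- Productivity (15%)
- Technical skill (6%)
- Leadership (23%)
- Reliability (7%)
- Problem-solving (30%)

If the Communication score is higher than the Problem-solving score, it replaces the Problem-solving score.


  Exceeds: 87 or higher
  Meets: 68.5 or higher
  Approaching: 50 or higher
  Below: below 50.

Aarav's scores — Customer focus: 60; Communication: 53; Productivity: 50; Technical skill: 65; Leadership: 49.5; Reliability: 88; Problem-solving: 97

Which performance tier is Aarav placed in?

Communication (53) ≤ Problem-solving (97), so Problem-solving stays at 97.
Weighted total:
  Customer focus 60 × 0.08 = 4.8
  Communication 53 × 0.11 = 5.83
  Productivity 50 × 0.15 = 7.5
  Technical skill 65 × 0.06 = 3.9
  Leadership 49.5 × 0.23 = 11.385
  Reliability 88 × 0.07 = 6.16
  Problem-solving 97 × 0.3 = 29.1
Sum = 68.675
68.675 is ≥ 68.5 and < 87 → Meets

Meets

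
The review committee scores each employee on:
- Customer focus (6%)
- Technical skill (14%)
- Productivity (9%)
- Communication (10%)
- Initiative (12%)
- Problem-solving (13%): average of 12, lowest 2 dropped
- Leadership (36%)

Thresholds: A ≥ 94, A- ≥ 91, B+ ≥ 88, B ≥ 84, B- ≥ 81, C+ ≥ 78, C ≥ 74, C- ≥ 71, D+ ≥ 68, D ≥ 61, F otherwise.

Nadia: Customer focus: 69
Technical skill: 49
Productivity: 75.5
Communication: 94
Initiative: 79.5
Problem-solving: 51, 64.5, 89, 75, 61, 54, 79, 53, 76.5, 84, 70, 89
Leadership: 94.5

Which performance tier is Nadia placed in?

Problem-solving: drop 51, 53 → average of remaining 10 = 742/10 = 74.2
Weighted total:
  Customer focus 69 × 0.06 = 4.14
  Technical skill 49 × 0.14 = 6.86
  Productivity 75.5 × 0.09 = 6.795
  Communication 94 × 0.1 = 9.4
  Initiative 79.5 × 0.12 = 9.54
  Problem-solving 74.2 × 0.13 = 9.646
  Leadership 94.5 × 0.36 = 34.02
Sum = 80.401
80.401 is ≥ 78 and < 81 → C+

C+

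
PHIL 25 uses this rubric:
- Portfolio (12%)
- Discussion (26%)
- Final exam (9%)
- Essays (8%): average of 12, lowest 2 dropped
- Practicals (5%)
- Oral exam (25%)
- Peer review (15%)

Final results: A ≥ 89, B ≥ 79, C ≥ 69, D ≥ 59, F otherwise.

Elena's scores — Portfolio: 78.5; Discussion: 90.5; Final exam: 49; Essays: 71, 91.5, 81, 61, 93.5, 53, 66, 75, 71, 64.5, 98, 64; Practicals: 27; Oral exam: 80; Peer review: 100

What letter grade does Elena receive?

Essays: drop 53, 61 → average of remaining 10 = 775.5/10 = 77.55
Weighted total:
  Portfolio 78.5 × 0.12 = 9.42
  Discussion 90.5 × 0.26 = 23.53
  Final exam 49 × 0.09 = 4.41
  Essays 77.55 × 0.08 = 6.204
  Practicals 27 × 0.05 = 1.35
  Oral exam 80 × 0.25 = 20
  Peer review 100 × 0.15 = 15
Sum = 79.914
79.914 is ≥ 79 and < 89 → B

B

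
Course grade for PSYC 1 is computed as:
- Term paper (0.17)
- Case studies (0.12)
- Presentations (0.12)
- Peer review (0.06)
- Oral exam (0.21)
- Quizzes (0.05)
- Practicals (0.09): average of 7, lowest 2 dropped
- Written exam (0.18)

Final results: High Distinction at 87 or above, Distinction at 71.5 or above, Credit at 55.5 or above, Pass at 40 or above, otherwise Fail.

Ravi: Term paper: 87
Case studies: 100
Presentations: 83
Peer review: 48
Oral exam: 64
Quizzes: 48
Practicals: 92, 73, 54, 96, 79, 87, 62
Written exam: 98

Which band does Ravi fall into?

Practicals: drop 54, 62 → average of remaining 5 = 427/5 = 85.4
Weighted total:
  Term paper 87 × 0.17 = 14.79
  Case studies 100 × 0.12 = 12
  Presentations 83 × 0.12 = 9.96
  Peer review 48 × 0.06 = 2.88
  Oral exam 64 × 0.21 = 13.44
  Quizzes 48 × 0.05 = 2.4
  Practicals 85.4 × 0.09 = 7.686
  Written exam 98 × 0.18 = 17.64
Sum = 80.796
80.796 is ≥ 71.5 and < 87 → Distinction

Distinction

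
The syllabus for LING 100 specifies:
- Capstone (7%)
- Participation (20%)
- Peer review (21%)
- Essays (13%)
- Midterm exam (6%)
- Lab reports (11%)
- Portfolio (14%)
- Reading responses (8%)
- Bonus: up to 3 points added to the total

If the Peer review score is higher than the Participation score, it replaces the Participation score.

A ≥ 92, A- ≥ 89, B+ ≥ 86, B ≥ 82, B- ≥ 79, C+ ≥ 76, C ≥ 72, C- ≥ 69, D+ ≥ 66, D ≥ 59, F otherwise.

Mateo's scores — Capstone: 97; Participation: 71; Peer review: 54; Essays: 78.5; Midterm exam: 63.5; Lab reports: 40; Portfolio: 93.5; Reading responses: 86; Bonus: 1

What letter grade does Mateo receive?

C-

Peer review (54) ≤ Participation (71), so Participation stays at 71.
Weighted total:
  Capstone 97 × 0.07 = 6.79
  Participation 71 × 0.2 = 14.2
  Peer review 54 × 0.21 = 11.34
  Essays 78.5 × 0.13 = 10.205
  Midterm exam 63.5 × 0.06 = 3.81
  Lab reports 40 × 0.11 = 4.4
  Portfolio 93.5 × 0.14 = 13.09
  Reading responses 86 × 0.08 = 6.88
Sum = 70.715
Bonus: 70.715 + 1 = 71.715
71.715 is ≥ 69 and < 72 → C-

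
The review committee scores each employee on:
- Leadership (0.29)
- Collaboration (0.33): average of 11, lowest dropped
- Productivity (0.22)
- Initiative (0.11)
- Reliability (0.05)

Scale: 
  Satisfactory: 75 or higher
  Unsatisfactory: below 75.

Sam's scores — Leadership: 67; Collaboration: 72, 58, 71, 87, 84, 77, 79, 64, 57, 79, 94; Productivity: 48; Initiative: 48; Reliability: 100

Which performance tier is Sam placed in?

Unsatisfactory

Collaboration: drop 57 → average of remaining 10 = 765/10 = 76.5
Weighted total:
  Leadership 67 × 0.29 = 19.43
  Collaboration 76.5 × 0.33 = 25.245
  Productivity 48 × 0.22 = 10.56
  Initiative 48 × 0.11 = 5.28
  Reliability 100 × 0.05 = 5
Sum = 65.515
65.515 < 75 → Unsatisfactory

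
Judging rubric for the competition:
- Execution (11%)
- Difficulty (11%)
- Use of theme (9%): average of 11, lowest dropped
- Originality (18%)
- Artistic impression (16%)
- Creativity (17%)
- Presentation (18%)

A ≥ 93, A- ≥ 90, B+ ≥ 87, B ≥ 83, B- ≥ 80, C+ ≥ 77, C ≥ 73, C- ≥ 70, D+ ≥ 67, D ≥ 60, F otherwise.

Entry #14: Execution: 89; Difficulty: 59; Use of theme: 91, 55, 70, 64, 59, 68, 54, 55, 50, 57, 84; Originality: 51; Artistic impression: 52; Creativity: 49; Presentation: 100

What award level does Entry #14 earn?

D

Use of theme: drop 50 → average of remaining 10 = 657/10 = 65.7
Weighted total:
  Execution 89 × 0.11 = 9.79
  Difficulty 59 × 0.11 = 6.49
  Use of theme 65.7 × 0.09 = 5.913
  Originality 51 × 0.18 = 9.18
  Artistic impression 52 × 0.16 = 8.32
  Creativity 49 × 0.17 = 8.33
  Presentation 100 × 0.18 = 18
Sum = 66.023
66.023 is ≥ 60 and < 67 → D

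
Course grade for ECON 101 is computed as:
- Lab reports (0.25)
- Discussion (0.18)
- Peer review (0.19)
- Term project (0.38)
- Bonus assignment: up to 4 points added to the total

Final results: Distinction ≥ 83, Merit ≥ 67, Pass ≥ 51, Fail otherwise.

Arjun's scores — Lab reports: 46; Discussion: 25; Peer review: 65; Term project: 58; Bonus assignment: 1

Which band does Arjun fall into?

Pass

Weighted total:
  Lab reports 46 × 0.25 = 11.5
  Discussion 25 × 0.18 = 4.5
  Peer review 65 × 0.19 = 12.35
  Term project 58 × 0.38 = 22.04
Sum = 50.39
Bonus assignment: 50.39 + 1 = 51.39
51.39 is ≥ 51 and < 67 → Pass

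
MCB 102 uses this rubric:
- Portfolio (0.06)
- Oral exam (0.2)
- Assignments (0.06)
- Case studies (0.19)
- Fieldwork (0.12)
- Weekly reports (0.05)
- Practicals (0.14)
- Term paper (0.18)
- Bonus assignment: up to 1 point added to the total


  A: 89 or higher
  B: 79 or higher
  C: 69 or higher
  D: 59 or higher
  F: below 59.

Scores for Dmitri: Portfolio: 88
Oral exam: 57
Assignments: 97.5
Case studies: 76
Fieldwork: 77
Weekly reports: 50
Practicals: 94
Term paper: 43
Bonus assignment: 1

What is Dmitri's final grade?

C

Weighted total:
  Portfolio 88 × 0.06 = 5.28
  Oral exam 57 × 0.2 = 11.4
  Assignments 97.5 × 0.06 = 5.85
  Case studies 76 × 0.19 = 14.44
  Fieldwork 77 × 0.12 = 9.24
  Weekly reports 50 × 0.05 = 2.5
  Practicals 94 × 0.14 = 13.16
  Term paper 43 × 0.18 = 7.74
Sum = 69.61
Bonus assignment: 69.61 + 1 = 70.61
70.61 is ≥ 69 and < 79 → C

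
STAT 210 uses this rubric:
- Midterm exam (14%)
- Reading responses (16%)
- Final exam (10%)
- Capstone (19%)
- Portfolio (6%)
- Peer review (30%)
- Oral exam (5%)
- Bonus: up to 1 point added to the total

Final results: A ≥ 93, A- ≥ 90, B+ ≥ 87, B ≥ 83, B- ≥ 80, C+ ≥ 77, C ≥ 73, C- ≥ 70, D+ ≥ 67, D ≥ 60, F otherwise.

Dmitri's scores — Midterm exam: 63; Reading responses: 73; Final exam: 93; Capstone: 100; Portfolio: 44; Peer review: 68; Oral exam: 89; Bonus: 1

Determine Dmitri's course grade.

C+

Weighted total:
  Midterm exam 63 × 0.14 = 8.82
  Reading responses 73 × 0.16 = 11.68
  Final exam 93 × 0.1 = 9.3
  Capstone 100 × 0.19 = 19
  Portfolio 44 × 0.06 = 2.64
  Peer review 68 × 0.3 = 20.4
  Oral exam 89 × 0.05 = 4.45
Sum = 76.29
Bonus: 76.29 + 1 = 77.29
77.29 is ≥ 77 and < 80 → C+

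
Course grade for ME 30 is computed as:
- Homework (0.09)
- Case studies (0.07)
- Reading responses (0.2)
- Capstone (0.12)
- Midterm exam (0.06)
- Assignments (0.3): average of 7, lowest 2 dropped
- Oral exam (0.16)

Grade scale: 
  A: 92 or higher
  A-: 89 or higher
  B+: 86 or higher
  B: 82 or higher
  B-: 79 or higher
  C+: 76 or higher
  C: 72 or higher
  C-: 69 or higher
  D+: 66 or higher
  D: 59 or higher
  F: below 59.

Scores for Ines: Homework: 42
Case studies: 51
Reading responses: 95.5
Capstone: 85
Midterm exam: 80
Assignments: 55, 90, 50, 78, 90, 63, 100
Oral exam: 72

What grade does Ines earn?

Assignments: drop 50, 55 → average of remaining 5 = 421/5 = 84.2
Weighted total:
  Homework 42 × 0.09 = 3.78
  Case studies 51 × 0.07 = 3.57
  Reading responses 95.5 × 0.2 = 19.1
  Capstone 85 × 0.12 = 10.2
  Midterm exam 80 × 0.06 = 4.8
  Assignments 84.2 × 0.3 = 25.26
  Oral exam 72 × 0.16 = 11.52
Sum = 78.23
78.23 is ≥ 76 and < 79 → C+

C+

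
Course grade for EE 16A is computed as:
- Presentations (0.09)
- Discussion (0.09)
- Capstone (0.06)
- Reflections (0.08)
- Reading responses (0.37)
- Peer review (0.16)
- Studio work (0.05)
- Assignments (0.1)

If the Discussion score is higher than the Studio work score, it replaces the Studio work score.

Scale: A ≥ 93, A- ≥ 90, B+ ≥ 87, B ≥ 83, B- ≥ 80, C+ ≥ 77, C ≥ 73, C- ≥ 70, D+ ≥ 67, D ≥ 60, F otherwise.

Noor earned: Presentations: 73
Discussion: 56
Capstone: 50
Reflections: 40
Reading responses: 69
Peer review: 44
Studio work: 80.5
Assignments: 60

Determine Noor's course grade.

Discussion (56) ≤ Studio work (80.5), so Studio work stays at 80.5.
Weighted total:
  Presentations 73 × 0.09 = 6.57
  Discussion 56 × 0.09 = 5.04
  Capstone 50 × 0.06 = 3
  Reflections 40 × 0.08 = 3.2
  Reading responses 69 × 0.37 = 25.53
  Peer review 44 × 0.16 = 7.04
  Studio work 80.5 × 0.05 = 4.025
  Assignments 60 × 0.1 = 6
Sum = 60.405
60.405 is ≥ 60 and < 67 → D

D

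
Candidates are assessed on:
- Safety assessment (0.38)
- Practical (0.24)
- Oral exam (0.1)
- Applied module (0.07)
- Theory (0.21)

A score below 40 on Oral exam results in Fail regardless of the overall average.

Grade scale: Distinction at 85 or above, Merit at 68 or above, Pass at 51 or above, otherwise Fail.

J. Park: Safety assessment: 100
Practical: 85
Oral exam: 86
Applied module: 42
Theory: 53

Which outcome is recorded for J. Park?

Oral exam score 86 ≥ 40: minimum met.
Weighted total:
  Safety assessment 100 × 0.38 = 38
  Practical 85 × 0.24 = 20.4
  Oral exam 86 × 0.1 = 8.6
  Applied module 42 × 0.07 = 2.94
  Theory 53 × 0.21 = 11.13
Sum = 81.07
81.07 is ≥ 68 and < 85 → Merit

Merit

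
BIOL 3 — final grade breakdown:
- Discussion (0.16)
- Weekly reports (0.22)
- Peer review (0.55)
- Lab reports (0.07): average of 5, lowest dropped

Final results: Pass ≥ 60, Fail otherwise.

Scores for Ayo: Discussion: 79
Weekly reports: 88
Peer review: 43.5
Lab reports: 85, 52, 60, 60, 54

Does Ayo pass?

Pass

Lab reports: drop 52 → average of remaining 4 = 259/4 = 64.75
Weighted total:
  Discussion 79 × 0.16 = 12.64
  Weekly reports 88 × 0.22 = 19.36
  Peer review 43.5 × 0.55 = 23.925
  Lab reports 64.75 × 0.07 = 4.5325
Sum = 60.4575
60.4575 ≥ 60 → Pass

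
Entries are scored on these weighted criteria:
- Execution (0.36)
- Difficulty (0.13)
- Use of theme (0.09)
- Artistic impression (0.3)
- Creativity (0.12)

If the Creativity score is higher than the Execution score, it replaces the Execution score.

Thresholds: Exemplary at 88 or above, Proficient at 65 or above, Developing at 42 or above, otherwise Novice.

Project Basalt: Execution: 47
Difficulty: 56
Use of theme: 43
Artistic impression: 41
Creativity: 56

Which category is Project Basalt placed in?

Developing

Creativity (56) > Execution (47), so Execution counts as 56.
Weighted total:
  Execution 56 × 0.36 = 20.16
  Difficulty 56 × 0.13 = 7.28
  Use of theme 43 × 0.09 = 3.87
  Artistic impression 41 × 0.3 = 12.3
  Creativity 56 × 0.12 = 6.72
Sum = 50.33
50.33 is ≥ 42 and < 65 → Developing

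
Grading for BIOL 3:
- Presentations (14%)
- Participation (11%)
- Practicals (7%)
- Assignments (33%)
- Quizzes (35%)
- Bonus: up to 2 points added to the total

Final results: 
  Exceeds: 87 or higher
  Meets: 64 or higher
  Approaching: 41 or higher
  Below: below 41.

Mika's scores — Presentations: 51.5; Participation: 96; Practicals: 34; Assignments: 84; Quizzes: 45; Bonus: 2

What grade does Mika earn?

Meets

Weighted total:
  Presentations 51.5 × 0.14 = 7.21
  Participation 96 × 0.11 = 10.56
  Practicals 34 × 0.07 = 2.38
  Assignments 84 × 0.33 = 27.72
  Quizzes 45 × 0.35 = 15.75
Sum = 63.62
Bonus: 63.62 + 2 = 65.62
65.62 is ≥ 64 and < 87 → Meets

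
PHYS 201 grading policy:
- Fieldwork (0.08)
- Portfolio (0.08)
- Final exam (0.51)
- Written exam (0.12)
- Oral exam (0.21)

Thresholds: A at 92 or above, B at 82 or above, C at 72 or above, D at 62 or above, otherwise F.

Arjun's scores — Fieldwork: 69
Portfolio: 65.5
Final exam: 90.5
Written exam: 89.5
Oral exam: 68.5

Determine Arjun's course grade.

B

Weighted total:
  Fieldwork 69 × 0.08 = 5.52
  Portfolio 65.5 × 0.08 = 5.24
  Final exam 90.5 × 0.51 = 46.155
  Written exam 89.5 × 0.12 = 10.74
  Oral exam 68.5 × 0.21 = 14.385
Sum = 82.04
82.04 is ≥ 82 and < 92 → B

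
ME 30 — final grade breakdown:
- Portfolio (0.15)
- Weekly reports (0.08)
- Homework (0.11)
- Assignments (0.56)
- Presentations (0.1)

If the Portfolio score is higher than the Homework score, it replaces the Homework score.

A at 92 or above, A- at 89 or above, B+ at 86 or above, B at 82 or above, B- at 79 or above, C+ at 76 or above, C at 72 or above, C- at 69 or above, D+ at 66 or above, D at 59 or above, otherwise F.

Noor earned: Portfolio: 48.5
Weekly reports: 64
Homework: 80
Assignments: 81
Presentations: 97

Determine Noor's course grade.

C+

Portfolio (48.5) ≤ Homework (80), so Homework stays at 80.
Weighted total:
  Portfolio 48.5 × 0.15 = 7.275
  Weekly reports 64 × 0.08 = 5.12
  Homework 80 × 0.11 = 8.8
  Assignments 81 × 0.56 = 45.36
  Presentations 97 × 0.1 = 9.7
Sum = 76.255
76.255 is ≥ 76 and < 79 → C+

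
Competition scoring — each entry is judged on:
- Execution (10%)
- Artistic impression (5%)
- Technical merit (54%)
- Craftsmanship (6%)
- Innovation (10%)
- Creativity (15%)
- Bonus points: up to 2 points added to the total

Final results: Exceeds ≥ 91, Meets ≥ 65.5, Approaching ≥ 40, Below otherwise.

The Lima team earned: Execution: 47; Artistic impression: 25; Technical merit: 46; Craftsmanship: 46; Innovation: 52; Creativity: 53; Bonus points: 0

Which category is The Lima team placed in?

Approaching

Weighted total:
  Execution 47 × 0.1 = 4.7
  Artistic impression 25 × 0.05 = 1.25
  Technical merit 46 × 0.54 = 24.84
  Craftsmanship 46 × 0.06 = 2.76
  Innovation 52 × 0.1 = 5.2
  Creativity 53 × 0.15 = 7.95
Sum = 46.7
Bonus points: 46.7 + 0 = 46.7
46.7 is ≥ 40 and < 65.5 → Approaching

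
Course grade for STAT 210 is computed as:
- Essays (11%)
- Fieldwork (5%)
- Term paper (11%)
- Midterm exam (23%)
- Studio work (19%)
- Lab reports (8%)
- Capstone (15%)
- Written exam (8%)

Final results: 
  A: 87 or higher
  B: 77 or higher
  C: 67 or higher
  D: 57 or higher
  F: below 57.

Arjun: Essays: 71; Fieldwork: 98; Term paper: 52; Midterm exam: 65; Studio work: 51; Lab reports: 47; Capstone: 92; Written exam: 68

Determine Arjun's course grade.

Weighted total:
  Essays 71 × 0.11 = 7.81
  Fieldwork 98 × 0.05 = 4.9
  Term paper 52 × 0.11 = 5.72
  Midterm exam 65 × 0.23 = 14.95
  Studio work 51 × 0.19 = 9.69
  Lab reports 47 × 0.08 = 3.76
  Capstone 92 × 0.15 = 13.8
  Written exam 68 × 0.08 = 5.44
Sum = 66.07
66.07 is ≥ 57 and < 67 → D

D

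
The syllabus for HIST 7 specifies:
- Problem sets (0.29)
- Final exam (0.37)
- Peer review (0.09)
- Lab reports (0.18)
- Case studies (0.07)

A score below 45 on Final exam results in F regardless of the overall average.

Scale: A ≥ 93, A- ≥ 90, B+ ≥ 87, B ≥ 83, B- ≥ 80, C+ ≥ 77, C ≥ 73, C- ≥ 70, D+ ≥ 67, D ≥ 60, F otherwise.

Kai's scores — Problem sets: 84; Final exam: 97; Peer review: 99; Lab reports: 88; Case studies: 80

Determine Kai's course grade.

Final exam score 97 ≥ 45: minimum met.
Weighted total:
  Problem sets 84 × 0.29 = 24.36
  Final exam 97 × 0.37 = 35.89
  Peer review 99 × 0.09 = 8.91
  Lab reports 88 × 0.18 = 15.84
  Case studies 80 × 0.07 = 5.6
Sum = 90.6
90.6 is ≥ 90 and < 93 → A-

A-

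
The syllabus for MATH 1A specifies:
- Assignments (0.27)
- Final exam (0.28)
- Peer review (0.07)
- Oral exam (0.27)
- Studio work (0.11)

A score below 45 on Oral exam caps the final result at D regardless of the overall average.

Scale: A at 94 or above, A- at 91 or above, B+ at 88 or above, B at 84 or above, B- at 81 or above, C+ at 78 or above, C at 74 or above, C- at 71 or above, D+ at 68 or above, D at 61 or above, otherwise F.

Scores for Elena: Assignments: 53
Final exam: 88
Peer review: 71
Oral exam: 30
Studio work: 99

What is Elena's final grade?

Oral exam score 30 < 45: minimum not met.
Weighted total:
  Assignments 53 × 0.27 = 14.31
  Final exam 88 × 0.28 = 24.64
  Peer review 71 × 0.07 = 4.97
  Oral exam 30 × 0.27 = 8.1
  Studio work 99 × 0.11 = 10.89
Sum = 62.91
62.91 would be D; cap at D applies → D.

D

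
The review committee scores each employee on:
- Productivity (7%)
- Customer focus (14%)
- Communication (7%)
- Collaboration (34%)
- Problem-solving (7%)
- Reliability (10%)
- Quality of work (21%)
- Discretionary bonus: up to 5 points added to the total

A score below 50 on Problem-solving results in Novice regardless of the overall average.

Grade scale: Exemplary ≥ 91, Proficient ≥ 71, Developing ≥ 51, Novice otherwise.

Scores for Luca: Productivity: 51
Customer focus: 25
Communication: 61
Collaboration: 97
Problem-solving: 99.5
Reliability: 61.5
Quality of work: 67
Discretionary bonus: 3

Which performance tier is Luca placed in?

Problem-solving score 99.5 ≥ 50: minimum met.
Weighted total:
  Productivity 51 × 0.07 = 3.57
  Customer focus 25 × 0.14 = 3.5
  Communication 61 × 0.07 = 4.27
  Collaboration 97 × 0.34 = 32.98
  Problem-solving 99.5 × 0.07 = 6.965
  Reliability 61.5 × 0.1 = 6.15
  Quality of work 67 × 0.21 = 14.07
Sum = 71.505
Discretionary bonus: 71.505 + 3 = 74.505
74.505 is ≥ 71 and < 91 → Proficient

Proficient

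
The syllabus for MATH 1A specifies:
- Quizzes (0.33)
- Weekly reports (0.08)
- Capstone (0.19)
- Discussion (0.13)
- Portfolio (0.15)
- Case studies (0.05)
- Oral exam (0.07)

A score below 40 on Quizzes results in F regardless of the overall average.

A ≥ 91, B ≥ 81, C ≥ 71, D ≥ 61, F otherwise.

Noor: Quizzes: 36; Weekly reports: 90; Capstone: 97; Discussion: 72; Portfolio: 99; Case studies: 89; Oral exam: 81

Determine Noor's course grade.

Quizzes score 36 < 40: minimum not met.
Weighted total:
  Quizzes 36 × 0.33 = 11.88
  Weekly reports 90 × 0.08 = 7.2
  Capstone 97 × 0.19 = 18.43
  Discussion 72 × 0.13 = 9.36
  Portfolio 99 × 0.15 = 14.85
  Case studies 89 × 0.05 = 4.45
  Oral exam 81 × 0.07 = 5.67
Sum = 71.84
Because the Quizzes minimum was not met, the result is F.

F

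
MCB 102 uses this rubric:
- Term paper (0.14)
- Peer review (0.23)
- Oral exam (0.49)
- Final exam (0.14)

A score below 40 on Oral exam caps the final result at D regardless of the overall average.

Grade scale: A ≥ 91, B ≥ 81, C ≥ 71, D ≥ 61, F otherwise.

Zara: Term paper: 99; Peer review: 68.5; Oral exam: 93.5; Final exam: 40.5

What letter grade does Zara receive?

B

Oral exam score 93.5 ≥ 40: minimum met.
Weighted total:
  Term paper 99 × 0.14 = 13.86
  Peer review 68.5 × 0.23 = 15.755
  Oral exam 93.5 × 0.49 = 45.815
  Final exam 40.5 × 0.14 = 5.67
Sum = 81.1
81.1 is ≥ 81 and < 91 → B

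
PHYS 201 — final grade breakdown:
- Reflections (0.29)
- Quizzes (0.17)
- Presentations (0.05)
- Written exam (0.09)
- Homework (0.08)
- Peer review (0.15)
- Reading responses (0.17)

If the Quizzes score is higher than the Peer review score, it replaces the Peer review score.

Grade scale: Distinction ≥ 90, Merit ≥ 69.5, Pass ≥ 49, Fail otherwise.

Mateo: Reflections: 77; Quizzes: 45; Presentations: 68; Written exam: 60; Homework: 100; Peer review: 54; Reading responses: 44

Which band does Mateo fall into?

Pass

Quizzes (45) ≤ Peer review (54), so Peer review stays at 54.
Weighted total:
  Reflections 77 × 0.29 = 22.33
  Quizzes 45 × 0.17 = 7.65
  Presentations 68 × 0.05 = 3.4
  Written exam 60 × 0.09 = 5.4
  Homework 100 × 0.08 = 8
  Peer review 54 × 0.15 = 8.1
  Reading responses 44 × 0.17 = 7.48
Sum = 62.36
62.36 is ≥ 49 and < 69.5 → Pass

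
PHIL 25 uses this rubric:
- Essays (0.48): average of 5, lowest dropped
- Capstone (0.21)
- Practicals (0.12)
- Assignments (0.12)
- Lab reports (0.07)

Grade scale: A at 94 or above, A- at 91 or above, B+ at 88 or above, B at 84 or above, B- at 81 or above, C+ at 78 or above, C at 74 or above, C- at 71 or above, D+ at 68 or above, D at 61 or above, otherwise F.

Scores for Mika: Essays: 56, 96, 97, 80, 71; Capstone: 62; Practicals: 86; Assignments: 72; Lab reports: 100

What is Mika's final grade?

Essays: drop 56 → average of remaining 4 = 344/4 = 86
Weighted total:
  Essays 86 × 0.48 = 41.28
  Capstone 62 × 0.21 = 13.02
  Practicals 86 × 0.12 = 10.32
  Assignments 72 × 0.12 = 8.64
  Lab reports 100 × 0.07 = 7
Sum = 80.26
80.26 is ≥ 78 and < 81 → C+

C+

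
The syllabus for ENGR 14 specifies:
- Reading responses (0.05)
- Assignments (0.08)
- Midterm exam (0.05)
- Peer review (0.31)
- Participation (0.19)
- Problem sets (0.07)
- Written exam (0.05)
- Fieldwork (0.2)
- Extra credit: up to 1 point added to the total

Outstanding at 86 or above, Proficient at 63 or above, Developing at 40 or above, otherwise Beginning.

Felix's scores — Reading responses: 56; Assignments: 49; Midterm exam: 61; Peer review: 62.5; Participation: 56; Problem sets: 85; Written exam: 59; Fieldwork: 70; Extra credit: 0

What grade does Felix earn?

Developing

Weighted total:
  Reading responses 56 × 0.05 = 2.8
  Assignments 49 × 0.08 = 3.92
  Midterm exam 61 × 0.05 = 3.05
  Peer review 62.5 × 0.31 = 19.375
  Participation 56 × 0.19 = 10.64
  Problem sets 85 × 0.07 = 5.95
  Written exam 59 × 0.05 = 2.95
  Fieldwork 70 × 0.2 = 14
Sum = 62.685
Extra credit: 62.685 + 0 = 62.685
62.685 is ≥ 40 and < 63 → Developing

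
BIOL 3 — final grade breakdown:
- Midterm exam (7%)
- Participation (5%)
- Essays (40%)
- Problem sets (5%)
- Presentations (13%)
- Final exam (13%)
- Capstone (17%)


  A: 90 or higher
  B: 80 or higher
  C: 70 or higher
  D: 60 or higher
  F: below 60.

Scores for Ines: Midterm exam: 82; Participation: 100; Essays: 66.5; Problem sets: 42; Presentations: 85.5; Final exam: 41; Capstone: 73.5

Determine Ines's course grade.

D

Weighted total:
  Midterm exam 82 × 0.07 = 5.74
  Participation 100 × 0.05 = 5
  Essays 66.5 × 0.4 = 26.6
  Problem sets 42 × 0.05 = 2.1
  Presentations 85.5 × 0.13 = 11.115
  Final exam 41 × 0.13 = 5.33
  Capstone 73.5 × 0.17 = 12.495
Sum = 68.38
68.38 is ≥ 60 and < 70 → D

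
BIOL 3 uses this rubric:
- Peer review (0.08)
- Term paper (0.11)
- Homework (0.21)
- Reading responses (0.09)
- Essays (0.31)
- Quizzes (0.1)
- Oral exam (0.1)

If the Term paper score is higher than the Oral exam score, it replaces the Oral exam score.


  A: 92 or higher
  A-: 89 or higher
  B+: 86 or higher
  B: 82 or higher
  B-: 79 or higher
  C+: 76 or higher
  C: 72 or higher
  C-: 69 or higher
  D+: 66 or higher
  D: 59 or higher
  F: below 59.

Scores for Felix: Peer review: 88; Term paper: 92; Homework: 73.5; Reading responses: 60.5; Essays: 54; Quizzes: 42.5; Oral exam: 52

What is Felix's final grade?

D+

Term paper (92) > Oral exam (52), so Oral exam counts as 92.
Weighted total:
  Peer review 88 × 0.08 = 7.04
  Term paper 92 × 0.11 = 10.12
  Homework 73.5 × 0.21 = 15.435
  Reading responses 60.5 × 0.09 = 5.445
  Essays 54 × 0.31 = 16.74
  Quizzes 42.5 × 0.1 = 4.25
  Oral exam 92 × 0.1 = 9.2
Sum = 68.23
68.23 is ≥ 66 and < 69 → D+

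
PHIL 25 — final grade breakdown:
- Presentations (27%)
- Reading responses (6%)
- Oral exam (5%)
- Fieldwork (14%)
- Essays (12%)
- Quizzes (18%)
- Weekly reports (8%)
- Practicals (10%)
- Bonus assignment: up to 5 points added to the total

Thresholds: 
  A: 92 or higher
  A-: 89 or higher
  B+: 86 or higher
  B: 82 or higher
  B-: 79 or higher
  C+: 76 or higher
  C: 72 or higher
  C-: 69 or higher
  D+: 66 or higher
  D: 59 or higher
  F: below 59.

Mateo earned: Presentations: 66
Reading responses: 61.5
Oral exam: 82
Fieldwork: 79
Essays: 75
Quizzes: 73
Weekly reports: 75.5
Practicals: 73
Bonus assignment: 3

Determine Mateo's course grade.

C

Weighted total:
  Presentations 66 × 0.27 = 17.82
  Reading responses 61.5 × 0.06 = 3.69
  Oral exam 82 × 0.05 = 4.1
  Fieldwork 79 × 0.14 = 11.06
  Essays 75 × 0.12 = 9
  Quizzes 73 × 0.18 = 13.14
  Weekly reports 75.5 × 0.08 = 6.04
  Practicals 73 × 0.1 = 7.3
Sum = 72.15
Bonus assignment: 72.15 + 3 = 75.15
75.15 is ≥ 72 and < 76 → C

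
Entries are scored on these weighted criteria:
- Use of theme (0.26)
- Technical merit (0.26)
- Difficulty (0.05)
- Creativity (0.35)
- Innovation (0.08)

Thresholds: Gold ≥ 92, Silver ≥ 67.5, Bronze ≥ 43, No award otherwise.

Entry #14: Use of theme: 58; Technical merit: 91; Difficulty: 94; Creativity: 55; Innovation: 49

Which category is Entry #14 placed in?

Weighted total:
  Use of theme 58 × 0.26 = 15.08
  Technical merit 91 × 0.26 = 23.66
  Difficulty 94 × 0.05 = 4.7
  Creativity 55 × 0.35 = 19.25
  Innovation 49 × 0.08 = 3.92
Sum = 66.61
66.61 is ≥ 43 and < 67.5 → Bronze

Bronze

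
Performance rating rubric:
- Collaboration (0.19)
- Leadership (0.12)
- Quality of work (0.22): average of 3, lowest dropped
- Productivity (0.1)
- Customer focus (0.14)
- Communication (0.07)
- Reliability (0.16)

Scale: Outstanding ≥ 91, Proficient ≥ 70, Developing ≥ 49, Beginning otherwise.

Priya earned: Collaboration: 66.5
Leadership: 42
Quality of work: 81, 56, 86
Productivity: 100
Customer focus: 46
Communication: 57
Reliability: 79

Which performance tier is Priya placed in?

Quality of work: drop 56 → average of remaining 2 = 167/2 = 83.5
Weighted total:
  Collaboration 66.5 × 0.19 = 12.635
  Leadership 42 × 0.12 = 5.04
  Quality of work 83.5 × 0.22 = 18.37
  Productivity 100 × 0.1 = 10
  Customer focus 46 × 0.14 = 6.44
  Communication 57 × 0.07 = 3.99
  Reliability 79 × 0.16 = 12.64
Sum = 69.115
69.115 is ≥ 49 and < 70 → Developing

Developing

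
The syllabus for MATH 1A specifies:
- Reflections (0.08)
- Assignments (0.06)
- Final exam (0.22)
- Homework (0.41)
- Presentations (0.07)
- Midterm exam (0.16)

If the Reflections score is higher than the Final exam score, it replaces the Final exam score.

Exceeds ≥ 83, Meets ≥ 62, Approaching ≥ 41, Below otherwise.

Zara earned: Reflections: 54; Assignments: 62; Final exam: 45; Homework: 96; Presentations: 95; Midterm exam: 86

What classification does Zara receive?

Meets

Reflections (54) > Final exam (45), so Final exam counts as 54.
Weighted total:
  Reflections 54 × 0.08 = 4.32
  Assignments 62 × 0.06 = 3.72
  Final exam 54 × 0.22 = 11.88
  Homework 96 × 0.41 = 39.36
  Presentations 95 × 0.07 = 6.65
  Midterm exam 86 × 0.16 = 13.76
Sum = 79.69
79.69 is ≥ 62 and < 83 → Meets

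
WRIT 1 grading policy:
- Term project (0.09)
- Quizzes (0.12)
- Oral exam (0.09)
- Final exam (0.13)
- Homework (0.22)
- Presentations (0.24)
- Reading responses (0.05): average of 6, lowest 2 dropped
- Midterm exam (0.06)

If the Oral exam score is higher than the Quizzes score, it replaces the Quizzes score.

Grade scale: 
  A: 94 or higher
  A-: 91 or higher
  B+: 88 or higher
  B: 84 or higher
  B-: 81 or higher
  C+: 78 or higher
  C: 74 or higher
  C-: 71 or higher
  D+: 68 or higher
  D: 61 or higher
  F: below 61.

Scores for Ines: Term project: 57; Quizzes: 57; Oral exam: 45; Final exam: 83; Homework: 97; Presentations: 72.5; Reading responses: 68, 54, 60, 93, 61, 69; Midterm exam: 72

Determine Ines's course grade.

Reading responses: drop 54, 60 → average of remaining 4 = 291/4 = 72.75
Oral exam (45) ≤ Quizzes (57), so Quizzes stays at 57.
Weighted total:
  Term project 57 × 0.09 = 5.13
  Quizzes 57 × 0.12 = 6.84
  Oral exam 45 × 0.09 = 4.05
  Final exam 83 × 0.13 = 10.79
  Homework 97 × 0.22 = 21.34
  Presentations 72.5 × 0.24 = 17.4
  Reading responses 72.75 × 0.05 = 3.6375
  Midterm exam 72 × 0.06 = 4.32
Sum = 73.5075
73.5075 is ≥ 71 and < 74 → C-

C-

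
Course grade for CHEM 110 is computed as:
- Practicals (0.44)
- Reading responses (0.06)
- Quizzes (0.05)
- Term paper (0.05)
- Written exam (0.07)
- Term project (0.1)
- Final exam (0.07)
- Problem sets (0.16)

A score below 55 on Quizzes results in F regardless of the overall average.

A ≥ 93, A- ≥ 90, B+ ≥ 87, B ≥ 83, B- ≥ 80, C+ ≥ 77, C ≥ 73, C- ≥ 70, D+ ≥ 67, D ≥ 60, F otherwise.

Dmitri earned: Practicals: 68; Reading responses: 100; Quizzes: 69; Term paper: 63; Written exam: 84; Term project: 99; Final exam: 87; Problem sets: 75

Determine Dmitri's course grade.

Quizzes score 69 ≥ 55: minimum met.
Weighted total:
  Practicals 68 × 0.44 = 29.92
  Reading responses 100 × 0.06 = 6
  Quizzes 69 × 0.05 = 3.45
  Term paper 63 × 0.05 = 3.15
  Written exam 84 × 0.07 = 5.88
  Term project 99 × 0.1 = 9.9
  Final exam 87 × 0.07 = 6.09
  Problem sets 75 × 0.16 = 12
Sum = 76.39
76.39 is ≥ 73 and < 77 → C

C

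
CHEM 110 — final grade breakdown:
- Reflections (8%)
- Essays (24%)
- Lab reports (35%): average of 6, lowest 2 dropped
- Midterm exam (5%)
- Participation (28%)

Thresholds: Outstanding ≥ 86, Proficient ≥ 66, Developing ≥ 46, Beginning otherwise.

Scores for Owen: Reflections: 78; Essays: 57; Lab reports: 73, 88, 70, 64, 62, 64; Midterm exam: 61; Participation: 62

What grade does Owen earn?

Proficient

Lab reports: drop 62, 64 → average of remaining 4 = 295/4 = 73.75
Weighted total:
  Reflections 78 × 0.08 = 6.24
  Essays 57 × 0.24 = 13.68
  Lab reports 73.75 × 0.35 = 25.8125
  Midterm exam 61 × 0.05 = 3.05
  Participation 62 × 0.28 = 17.36
Sum = 66.1425
66.1425 is ≥ 66 and < 86 → Proficient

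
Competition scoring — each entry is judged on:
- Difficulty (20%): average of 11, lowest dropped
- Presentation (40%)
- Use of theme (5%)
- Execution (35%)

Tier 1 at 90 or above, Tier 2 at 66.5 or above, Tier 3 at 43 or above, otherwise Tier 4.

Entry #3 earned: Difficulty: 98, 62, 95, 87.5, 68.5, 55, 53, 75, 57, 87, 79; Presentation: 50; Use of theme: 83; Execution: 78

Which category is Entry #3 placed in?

Tier 2

Difficulty: drop 53 → average of remaining 10 = 764/10 = 76.4
Weighted total:
  Difficulty 76.4 × 0.2 = 15.28
  Presentation 50 × 0.4 = 20
  Use of theme 83 × 0.05 = 4.15
  Execution 78 × 0.35 = 27.3
Sum = 66.73
66.73 is ≥ 66.5 and < 90 → Tier 2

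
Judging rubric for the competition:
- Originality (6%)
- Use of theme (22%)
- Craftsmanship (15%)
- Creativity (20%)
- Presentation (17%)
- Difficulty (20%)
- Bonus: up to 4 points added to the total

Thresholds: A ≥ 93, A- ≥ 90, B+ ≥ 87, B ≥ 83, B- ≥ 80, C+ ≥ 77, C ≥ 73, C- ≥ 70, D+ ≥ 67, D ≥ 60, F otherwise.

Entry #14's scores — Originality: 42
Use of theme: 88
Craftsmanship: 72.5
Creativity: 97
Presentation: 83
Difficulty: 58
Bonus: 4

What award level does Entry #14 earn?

Weighted total:
  Originality 42 × 0.06 = 2.52
  Use of theme 88 × 0.22 = 19.36
  Craftsmanship 72.5 × 0.15 = 10.875
  Creativity 97 × 0.2 = 19.4
  Presentation 83 × 0.17 = 14.11
  Difficulty 58 × 0.2 = 11.6
Sum = 77.865
Bonus: 77.865 + 4 = 81.865
81.865 is ≥ 80 and < 83 → B-

B-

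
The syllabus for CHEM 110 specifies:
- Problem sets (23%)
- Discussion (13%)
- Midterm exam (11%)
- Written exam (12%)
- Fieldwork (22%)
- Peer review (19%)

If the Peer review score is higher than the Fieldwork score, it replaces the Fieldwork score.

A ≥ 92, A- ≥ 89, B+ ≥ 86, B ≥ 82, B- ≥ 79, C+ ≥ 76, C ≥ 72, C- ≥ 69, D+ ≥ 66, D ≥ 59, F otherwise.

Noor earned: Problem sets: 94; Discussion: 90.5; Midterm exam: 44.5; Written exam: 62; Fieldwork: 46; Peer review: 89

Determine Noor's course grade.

Peer review (89) > Fieldwork (46), so Fieldwork counts as 89.
Weighted total:
  Problem sets 94 × 0.23 = 21.62
  Discussion 90.5 × 0.13 = 11.765
  Midterm exam 44.5 × 0.11 = 4.895
  Written exam 62 × 0.12 = 7.44
  Fieldwork 89 × 0.22 = 19.58
  Peer review 89 × 0.19 = 16.91
Sum = 82.21
82.21 is ≥ 82 and < 86 → B

B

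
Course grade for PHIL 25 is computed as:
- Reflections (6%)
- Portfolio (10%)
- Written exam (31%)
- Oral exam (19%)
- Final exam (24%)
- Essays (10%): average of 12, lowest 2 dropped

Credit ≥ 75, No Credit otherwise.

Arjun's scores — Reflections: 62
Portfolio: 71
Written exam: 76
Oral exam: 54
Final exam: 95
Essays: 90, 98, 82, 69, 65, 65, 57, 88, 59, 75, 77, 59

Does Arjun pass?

Credit

Essays: drop 57, 59 → average of remaining 10 = 768/10 = 76.8
Weighted total:
  Reflections 62 × 0.06 = 3.72
  Portfolio 71 × 0.1 = 7.1
  Written exam 76 × 0.31 = 23.56
  Oral exam 54 × 0.19 = 10.26
  Final exam 95 × 0.24 = 22.8
  Essays 76.8 × 0.1 = 7.68
Sum = 75.12
75.12 ≥ 75 → Credit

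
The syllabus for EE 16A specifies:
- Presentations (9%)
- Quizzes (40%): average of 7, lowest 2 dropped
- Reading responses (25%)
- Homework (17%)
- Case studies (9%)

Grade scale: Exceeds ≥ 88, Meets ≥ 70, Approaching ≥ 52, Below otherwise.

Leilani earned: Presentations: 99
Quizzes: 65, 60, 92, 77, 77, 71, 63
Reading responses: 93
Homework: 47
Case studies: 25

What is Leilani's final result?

Meets

Quizzes: drop 60, 63 → average of remaining 5 = 382/5 = 76.4
Weighted total:
  Presentations 99 × 0.09 = 8.91
  Quizzes 76.4 × 0.4 = 30.56
  Reading responses 93 × 0.25 = 23.25
  Homework 47 × 0.17 = 7.99
  Case studies 25 × 0.09 = 2.25
Sum = 72.96
72.96 is ≥ 70 and < 88 → Meets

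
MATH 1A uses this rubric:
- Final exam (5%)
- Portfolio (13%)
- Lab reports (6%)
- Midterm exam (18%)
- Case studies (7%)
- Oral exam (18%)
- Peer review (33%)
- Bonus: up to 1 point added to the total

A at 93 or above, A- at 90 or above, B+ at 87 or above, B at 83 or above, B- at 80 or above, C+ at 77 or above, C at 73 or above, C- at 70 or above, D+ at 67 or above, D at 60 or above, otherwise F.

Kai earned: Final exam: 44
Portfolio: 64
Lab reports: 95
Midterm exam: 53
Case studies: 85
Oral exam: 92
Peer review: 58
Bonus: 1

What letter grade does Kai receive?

Weighted total:
  Final exam 44 × 0.05 = 2.2
  Portfolio 64 × 0.13 = 8.32
  Lab reports 95 × 0.06 = 5.7
  Midterm exam 53 × 0.18 = 9.54
  Case studies 85 × 0.07 = 5.95
  Oral exam 92 × 0.18 = 16.56
  Peer review 58 × 0.33 = 19.14
Sum = 67.41
Bonus: 67.41 + 1 = 68.41
68.41 is ≥ 67 and < 70 → D+

D+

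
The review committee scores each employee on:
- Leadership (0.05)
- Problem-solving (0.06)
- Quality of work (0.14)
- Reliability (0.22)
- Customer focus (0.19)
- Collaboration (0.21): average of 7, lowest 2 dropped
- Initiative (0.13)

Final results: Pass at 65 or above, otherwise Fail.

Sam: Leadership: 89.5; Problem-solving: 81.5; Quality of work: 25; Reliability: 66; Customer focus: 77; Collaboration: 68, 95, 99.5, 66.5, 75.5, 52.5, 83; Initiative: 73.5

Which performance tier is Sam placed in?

Pass

Collaboration: drop 52.5, 66.5 → average of remaining 5 = 421/5 = 84.2
Weighted total:
  Leadership 89.5 × 0.05 = 4.475
  Problem-solving 81.5 × 0.06 = 4.89
  Quality of work 25 × 0.14 = 3.5
  Reliability 66 × 0.22 = 14.52
  Customer focus 77 × 0.19 = 14.63
  Collaboration 84.2 × 0.21 = 17.682
  Initiative 73.5 × 0.13 = 9.555
Sum = 69.252
69.252 ≥ 65 → Pass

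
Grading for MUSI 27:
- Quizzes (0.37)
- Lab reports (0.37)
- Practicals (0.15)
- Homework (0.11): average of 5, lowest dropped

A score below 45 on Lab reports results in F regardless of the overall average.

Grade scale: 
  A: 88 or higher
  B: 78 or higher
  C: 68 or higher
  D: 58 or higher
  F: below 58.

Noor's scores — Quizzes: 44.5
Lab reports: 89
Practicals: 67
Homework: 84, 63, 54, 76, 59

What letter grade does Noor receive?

D

Homework: drop 54 → average of remaining 4 = 282/4 = 70.5
Lab reports score 89 ≥ 45: minimum met.
Weighted total:
  Quizzes 44.5 × 0.37 = 16.465
  Lab reports 89 × 0.37 = 32.93
  Practicals 67 × 0.15 = 10.05
  Homework 70.5 × 0.11 = 7.755
Sum = 67.2
67.2 is ≥ 58 and < 68 → D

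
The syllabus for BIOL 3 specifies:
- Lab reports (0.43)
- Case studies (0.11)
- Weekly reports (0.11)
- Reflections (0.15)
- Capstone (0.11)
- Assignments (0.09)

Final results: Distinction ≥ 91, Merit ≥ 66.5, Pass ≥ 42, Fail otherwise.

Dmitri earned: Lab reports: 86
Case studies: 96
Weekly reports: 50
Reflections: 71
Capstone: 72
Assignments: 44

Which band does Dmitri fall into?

Merit

Weighted total:
  Lab reports 86 × 0.43 = 36.98
  Case studies 96 × 0.11 = 10.56
  Weekly reports 50 × 0.11 = 5.5
  Reflections 71 × 0.15 = 10.65
  Capstone 72 × 0.11 = 7.92
  Assignments 44 × 0.09 = 3.96
Sum = 75.57
75.57 is ≥ 66.5 and < 91 → Merit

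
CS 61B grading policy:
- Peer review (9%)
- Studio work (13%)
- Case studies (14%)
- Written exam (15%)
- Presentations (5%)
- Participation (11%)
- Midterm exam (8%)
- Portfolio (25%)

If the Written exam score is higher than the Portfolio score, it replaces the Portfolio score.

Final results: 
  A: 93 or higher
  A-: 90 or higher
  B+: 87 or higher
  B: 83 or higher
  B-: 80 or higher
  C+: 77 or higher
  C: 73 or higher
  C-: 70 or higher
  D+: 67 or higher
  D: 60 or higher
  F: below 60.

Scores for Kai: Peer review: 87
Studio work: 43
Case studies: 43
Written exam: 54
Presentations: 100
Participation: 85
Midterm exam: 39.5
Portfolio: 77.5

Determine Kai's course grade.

Written exam (54) ≤ Portfolio (77.5), so Portfolio stays at 77.5.
Weighted total:
  Peer review 87 × 0.09 = 7.83
  Studio work 43 × 0.13 = 5.59
  Case studies 43 × 0.14 = 6.02
  Written exam 54 × 0.15 = 8.1
  Presentations 100 × 0.05 = 5
  Participation 85 × 0.11 = 9.35
  Midterm exam 39.5 × 0.08 = 3.16
  Portfolio 77.5 × 0.25 = 19.375
Sum = 64.425
64.425 is ≥ 60 and < 67 → D

D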